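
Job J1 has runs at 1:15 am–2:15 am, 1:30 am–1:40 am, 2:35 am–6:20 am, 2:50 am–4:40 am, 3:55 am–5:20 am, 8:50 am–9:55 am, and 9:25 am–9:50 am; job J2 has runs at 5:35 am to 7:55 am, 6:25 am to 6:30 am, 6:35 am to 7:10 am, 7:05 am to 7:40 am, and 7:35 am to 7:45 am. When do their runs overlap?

5:35 am–6:20 am

A, merged: 1:15 am–2:15 am, 2:35 am–6:20 am, 8:50 am–9:55 am.
B, merged: 5:35 am–7:55 am.
1:15 am–2:15 am falls entirely outside B.
2:35 am–6:20 am overlaps B on 5:35 am–6:20 am.
8:50 am–9:55 am falls entirely outside B.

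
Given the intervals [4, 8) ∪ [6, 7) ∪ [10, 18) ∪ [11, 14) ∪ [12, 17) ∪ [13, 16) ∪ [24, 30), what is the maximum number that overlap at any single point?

Walk the sorted start/end points keeping a running depth.
The depth first hits 4 at 13.

4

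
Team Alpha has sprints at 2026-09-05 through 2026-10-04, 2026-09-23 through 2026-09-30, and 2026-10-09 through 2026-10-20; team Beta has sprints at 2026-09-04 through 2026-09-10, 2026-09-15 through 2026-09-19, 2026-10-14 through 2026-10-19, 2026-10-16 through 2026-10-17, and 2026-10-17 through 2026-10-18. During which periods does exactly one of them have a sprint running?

2026-09-04 through 2026-09-04, 2026-09-11 through 2026-09-14, 2026-09-20 through 2026-10-04, 2026-10-09 through 2026-10-13, 2026-10-20 through 2026-10-20

Merge the first list: 2026-09-05 through 2026-10-04, 2026-10-09 through 2026-10-20.
Merge the second list: 2026-09-04 through 2026-09-10, 2026-09-15 through 2026-09-19, 2026-10-14 through 2026-10-19.
Only in the first: 2026-09-11 through 2026-09-14, 2026-09-20 through 2026-10-04, 2026-10-09 through 2026-10-13, 2026-10-20 through 2026-10-20.
Only in the second: 2026-09-04 through 2026-09-04.
Together these are the periods covered by exactly one.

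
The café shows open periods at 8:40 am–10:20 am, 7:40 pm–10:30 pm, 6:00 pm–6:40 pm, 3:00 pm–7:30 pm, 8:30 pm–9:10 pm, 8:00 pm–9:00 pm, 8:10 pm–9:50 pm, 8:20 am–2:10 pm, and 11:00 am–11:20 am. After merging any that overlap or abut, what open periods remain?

8:20 am–2:10 pm, 3:00 pm–7:30 pm, 7:40 pm–10:30 pm

Sort by start: 8:20 am–2:10 pm, 8:40 am–10:20 am, 11:00 am–11:20 am, 3:00 pm–7:30 pm, 6:00 pm–6:40 pm, 7:40 pm–10:30 pm, 8:00 pm–9:00 pm, 8:10 pm–9:50 pm, 8:30 pm–9:10 pm.
8:40 am–10:20 am overlaps/touches 8:20 am–2:10 pm → extend to 8:20 am–2:10 pm.
11:00 am–11:20 am overlaps/touches 8:20 am–2:10 pm → extend to 8:20 am–2:10 pm.
3:00 pm–7:30 pm is disjoint → start new block.
6:00 pm–6:40 pm overlaps/touches 3:00 pm–7:30 pm → extend to 3:00 pm–7:30 pm.
7:40 pm–10:30 pm is disjoint → start new block.
8:00 pm–9:00 pm overlaps/touches 7:40 pm–10:30 pm → extend to 7:40 pm–10:30 pm.
8:10 pm–9:50 pm overlaps/touches 7:40 pm–10:30 pm → extend to 7:40 pm–10:30 pm.
8:30 pm–9:10 pm overlaps/touches 7:40 pm–10:30 pm → extend to 7:40 pm–10:30 pm.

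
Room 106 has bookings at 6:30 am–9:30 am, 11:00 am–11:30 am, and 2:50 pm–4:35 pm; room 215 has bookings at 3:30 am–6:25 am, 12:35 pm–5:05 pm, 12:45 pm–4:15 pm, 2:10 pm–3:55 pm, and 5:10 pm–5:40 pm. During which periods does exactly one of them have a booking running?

Second set merges to 3:30 am–6:25 am, 12:35 pm–5:05 pm, 5:10 pm–5:40 pm.
Only in the first: 6:30 am–9:30 am, 11:00 am–11:30 am.
Only in the second: 3:30 am–6:25 am, 12:35 pm–2:50 pm, 4:35 pm–5:05 pm, 5:10 pm–5:40 pm.
Together these are the periods covered by exactly one.

3:30 am–6:25 am, 6:30 am–9:30 am, 11:00 am–11:30 am, 12:35 pm–2:50 pm, 4:35 pm–5:05 pm, 5:10 pm–5:40 pm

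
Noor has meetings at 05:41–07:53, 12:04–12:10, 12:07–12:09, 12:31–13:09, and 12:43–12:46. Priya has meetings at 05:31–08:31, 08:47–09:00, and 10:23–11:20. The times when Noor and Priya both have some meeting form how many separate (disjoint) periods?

First set merges to 05:41–07:53, 12:04–12:10, 12:31–13:09.
A ∩ B = 05:41–07:53.
That is 1 disjoint piece.

1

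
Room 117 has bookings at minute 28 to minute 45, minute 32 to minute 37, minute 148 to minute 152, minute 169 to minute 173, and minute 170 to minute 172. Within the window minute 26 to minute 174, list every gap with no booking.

minute 26 to minute 28, minute 45 to minute 148, minute 152 to minute 169, minute 173 to minute 174

The merged coverage is minute 28 to minute 45, minute 148 to minute 152, minute 169 to minute 173.
Uncovered inside minute 26 to minute 174: minute 26 to minute 28, minute 45 to minute 148, minute 152 to minute 169, minute 173 to minute 174.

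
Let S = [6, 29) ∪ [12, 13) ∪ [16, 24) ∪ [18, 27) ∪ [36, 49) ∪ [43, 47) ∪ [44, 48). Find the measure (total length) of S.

Merged: [6, 29), [36, 49).
Lengths: 23 + 13 = 36.

36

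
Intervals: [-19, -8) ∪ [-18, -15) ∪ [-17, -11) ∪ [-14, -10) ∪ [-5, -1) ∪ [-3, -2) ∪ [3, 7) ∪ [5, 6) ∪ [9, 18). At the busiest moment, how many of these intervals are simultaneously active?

At -17, 3 of the intervals are simultaneously active.
No point has more.

3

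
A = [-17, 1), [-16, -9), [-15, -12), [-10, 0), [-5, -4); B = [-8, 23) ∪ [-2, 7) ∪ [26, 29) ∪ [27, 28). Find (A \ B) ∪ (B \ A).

A, merged: [-17, 1).
B, merged: [-8, 23), [26, 29).
Only in the first: [-17, -8).
Only in the second: [1, 23), [26, 29).
Together these are the periods covered by exactly one.

[-17, -8) ∪ [1, 23) ∪ [26, 29)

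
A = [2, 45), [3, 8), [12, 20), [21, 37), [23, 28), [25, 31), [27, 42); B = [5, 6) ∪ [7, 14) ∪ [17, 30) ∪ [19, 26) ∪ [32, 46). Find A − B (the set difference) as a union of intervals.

[2, 5) ∪ [6, 7) ∪ [14, 17) ∪ [30, 32)

First set merges to [2, 45).
Second set merges to [5, 6), [7, 14), [17, 30), [32, 46).
[2, 45) minus B → [2, 5), [6, 7), [14, 17), [30, 32).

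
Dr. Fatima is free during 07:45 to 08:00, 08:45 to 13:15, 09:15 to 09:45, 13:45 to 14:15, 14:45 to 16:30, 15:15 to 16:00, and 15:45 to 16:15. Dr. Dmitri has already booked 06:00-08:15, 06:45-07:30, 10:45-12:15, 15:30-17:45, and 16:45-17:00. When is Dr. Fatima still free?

First set merges to 07:45–08:00, 08:45–13:15, 13:45–14:15, 14:45–16:30.
Second set merges to 06:00–08:15, 10:45–12:15, 15:30–17:45.
07:45–08:00: fully covered by B → removed.
08:45–13:15 minus B → 08:45–10:45, 12:15–13:15.
13:45–14:15: no B overlap → unchanged.
14:45–16:30 minus B → 14:45–15:30.

08:45–10:45, 12:15–13:15, 13:45–14:15, 14:45–15:30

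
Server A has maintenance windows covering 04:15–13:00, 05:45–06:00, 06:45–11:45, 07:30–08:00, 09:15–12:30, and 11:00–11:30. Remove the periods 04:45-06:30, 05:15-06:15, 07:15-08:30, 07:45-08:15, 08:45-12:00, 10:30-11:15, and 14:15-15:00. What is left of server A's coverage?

A, merged: 04:15–13:00.
B, merged: 04:45–06:30, 07:15–08:30, 08:45–12:00, 14:15–15:00.
04:15–13:00 \ B = 04:15–04:45, 06:30–07:15, 08:30–08:45, 12:00–13:00.

04:15–04:45, 06:30–07:15, 08:30–08:45, 12:00–13:00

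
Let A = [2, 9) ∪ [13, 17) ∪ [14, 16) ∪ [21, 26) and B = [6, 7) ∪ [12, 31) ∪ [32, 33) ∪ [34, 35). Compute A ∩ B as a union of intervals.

A, merged: [2, 9), [13, 17), [21, 26).
[2, 9) ∩ B → [6, 7).
[13, 17) ∩ B → [13, 17).
[21, 26) ∩ B → [21, 26).

[6, 7) ∪ [13, 17) ∪ [21, 26)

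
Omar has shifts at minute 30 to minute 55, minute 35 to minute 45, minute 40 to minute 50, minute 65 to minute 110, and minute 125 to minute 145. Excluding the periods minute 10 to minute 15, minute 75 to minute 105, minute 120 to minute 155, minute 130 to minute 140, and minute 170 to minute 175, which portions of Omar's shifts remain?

A, merged: minute 30 to minute 55, minute 65 to minute 110, minute 125 to minute 145.
B, merged: minute 10 to minute 15, minute 75 to minute 105, minute 120 to minute 155, minute 170 to minute 175.
minute 30 to minute 55 is untouched.
minute 65 to minute 110 with B removed leaves minute 65 to minute 75, minute 105 to minute 110.
minute 125 to minute 145 lies entirely inside B → drops out.

minute 30 to minute 55, minute 65 to minute 75, minute 105 to minute 110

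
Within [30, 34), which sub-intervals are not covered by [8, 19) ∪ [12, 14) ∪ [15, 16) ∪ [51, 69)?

[30, 34)

After merging, the occupied span is [8, 19), [51, 69).
Complement within [30, 34): [30, 34).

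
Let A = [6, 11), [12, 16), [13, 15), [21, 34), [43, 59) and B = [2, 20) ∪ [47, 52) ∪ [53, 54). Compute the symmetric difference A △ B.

First set merges to [6, 11), [12, 16), [21, 34), [43, 59).
Only in the first: [21, 34), [43, 47), [52, 53), [54, 59).
Only in the second: [2, 6), [11, 12), [16, 20).
Together these are the periods covered by exactly one.

[2, 6) ∪ [11, 12) ∪ [16, 20) ∪ [21, 34) ∪ [43, 47) ∪ [52, 53) ∪ [54, 59)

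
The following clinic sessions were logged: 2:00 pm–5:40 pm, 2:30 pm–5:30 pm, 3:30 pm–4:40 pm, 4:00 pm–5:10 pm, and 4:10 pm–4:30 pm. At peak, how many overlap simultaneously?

Walk the sorted start/end points keeping a running depth.
The depth first hits 5 at 4:10 pm.

5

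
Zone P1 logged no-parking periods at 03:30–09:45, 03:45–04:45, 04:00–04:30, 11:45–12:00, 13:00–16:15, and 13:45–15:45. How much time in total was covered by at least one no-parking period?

9 h 45 min

Merged: 03:30-09:45, 11:45-12:00, 13:00-16:15.
Lengths: 6 h 15 min + 15 min + 3 h 15 min = 9 h 45 min.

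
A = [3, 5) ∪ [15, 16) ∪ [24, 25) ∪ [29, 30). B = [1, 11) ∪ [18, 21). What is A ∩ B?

[3, 5)

[3, 5) ∩ B → [3, 5).
[15, 16) meets no B interval.
[24, 25) meets no B interval.
[29, 30) meets no B interval.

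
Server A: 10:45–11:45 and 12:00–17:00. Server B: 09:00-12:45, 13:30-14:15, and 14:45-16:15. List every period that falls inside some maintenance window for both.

10:45–11:45 overlaps B on 10:45–11:45.
12:00–17:00 overlaps B on 12:00–12:45, 13:30–14:15, 14:45–16:15.

10:45–11:45, 12:00–12:45, 13:30–14:15, 14:45–16:15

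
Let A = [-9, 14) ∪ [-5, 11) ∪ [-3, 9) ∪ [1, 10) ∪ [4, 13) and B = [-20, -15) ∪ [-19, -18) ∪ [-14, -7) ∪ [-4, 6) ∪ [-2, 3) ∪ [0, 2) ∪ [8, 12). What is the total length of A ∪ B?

33

A, merged: [-9, 14).
B, merged: [-20, -15), [-14, -7), [-4, 6), [8, 12).
A ∪ B = [-20, -15), [-14, 14).
Total: 5 + 28 = 33.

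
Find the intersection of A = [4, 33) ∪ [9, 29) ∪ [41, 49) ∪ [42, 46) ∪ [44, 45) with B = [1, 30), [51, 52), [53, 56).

First set merges to [4, 33), [41, 49).
[4, 33) overlaps B on [4, 30).
[41, 49) falls entirely outside B.

[4, 30)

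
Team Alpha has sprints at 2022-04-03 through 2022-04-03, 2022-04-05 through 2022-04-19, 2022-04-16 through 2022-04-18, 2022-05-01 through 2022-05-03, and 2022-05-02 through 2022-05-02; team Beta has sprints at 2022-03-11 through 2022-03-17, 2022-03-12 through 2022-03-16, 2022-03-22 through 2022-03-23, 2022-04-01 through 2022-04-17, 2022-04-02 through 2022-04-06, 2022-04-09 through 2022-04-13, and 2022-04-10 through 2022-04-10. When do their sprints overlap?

2022-04-03 through 2022-04-03, 2022-04-05 through 2022-04-17

Merge the first list: 2022-04-03 through 2022-04-03, 2022-04-05 through 2022-04-19, 2022-05-01 through 2022-05-03.
Merge the second list: 2022-03-11 through 2022-03-17, 2022-03-22 through 2022-03-23, 2022-04-01 through 2022-04-17.
2022-04-03 through 2022-04-03 ∩ B → 2022-04-03 through 2022-04-03.
2022-04-05 through 2022-04-19 ∩ B → 2022-04-05 through 2022-04-17.
2022-05-01 through 2022-05-03 meets no B interval.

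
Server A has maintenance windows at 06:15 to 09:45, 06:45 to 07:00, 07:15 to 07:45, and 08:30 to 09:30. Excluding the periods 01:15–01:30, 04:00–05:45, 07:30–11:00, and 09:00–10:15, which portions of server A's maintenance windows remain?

06:15–07:30

Merge the first list: 06:15–09:45.
Merge the second list: 01:15–01:30, 04:00–05:45, 07:30–11:00.
06:15–09:45 minus B → 06:15–07:30.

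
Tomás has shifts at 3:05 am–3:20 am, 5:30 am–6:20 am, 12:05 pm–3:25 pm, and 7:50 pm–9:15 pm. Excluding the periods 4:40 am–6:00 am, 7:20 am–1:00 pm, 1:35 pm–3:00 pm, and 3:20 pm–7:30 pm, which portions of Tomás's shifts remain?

3:05 am-3:20 am, 6:00 am-6:20 am, 1:00 pm-1:35 pm, 3:00 pm-3:20 pm, 7:50 pm-9:15 pm

3:05 am-3:20 am is untouched.
5:30 am-6:20 am with B removed leaves 6:00 am-6:20 am.
12:05 pm-3:25 pm with B removed leaves 1:00 pm-1:35 pm, 3:00 pm-3:20 pm.
7:50 pm-9:15 pm is untouched.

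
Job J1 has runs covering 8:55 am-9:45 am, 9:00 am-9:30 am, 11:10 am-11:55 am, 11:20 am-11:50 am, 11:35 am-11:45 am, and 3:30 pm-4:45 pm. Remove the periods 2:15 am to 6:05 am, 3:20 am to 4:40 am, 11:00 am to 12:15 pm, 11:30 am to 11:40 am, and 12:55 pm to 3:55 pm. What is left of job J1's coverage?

A, merged: 8:55 am-9:45 am, 11:10 am-11:55 am, 3:30 pm-4:45 pm.
B, merged: 2:15 am-6:05 am, 11:00 am-12:15 pm, 12:55 pm-3:55 pm.
8:55 am-9:45 am: no B overlap → unchanged.
11:10 am-11:55 am: fully covered by B → removed.
3:30 pm-4:45 pm minus B → 3:55 pm-4:45 pm.

8:55 am-9:45 am, 3:55 pm-4:45 pm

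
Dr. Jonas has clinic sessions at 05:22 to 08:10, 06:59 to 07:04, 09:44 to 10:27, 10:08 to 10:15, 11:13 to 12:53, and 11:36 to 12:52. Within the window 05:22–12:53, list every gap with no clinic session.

08:10-09:44, 10:27-11:13

After merging, the occupied span is 05:22-08:10, 09:44-10:27, 11:13-12:53.
Uncovered inside 05:22-12:53: 08:10-09:44, 10:27-11:13.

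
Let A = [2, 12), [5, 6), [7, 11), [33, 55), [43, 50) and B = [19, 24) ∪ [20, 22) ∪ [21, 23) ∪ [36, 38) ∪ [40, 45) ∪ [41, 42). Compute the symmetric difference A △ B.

Merge the first list: [2, 12), [33, 55).
Merge the second list: [19, 24), [36, 38), [40, 45).
A but not B: [2, 12), [33, 36), [38, 40), [45, 55).
B but not A: [19, 24).
Combining gives A △ B.

[2, 12) ∪ [19, 24) ∪ [33, 36) ∪ [38, 40) ∪ [45, 55)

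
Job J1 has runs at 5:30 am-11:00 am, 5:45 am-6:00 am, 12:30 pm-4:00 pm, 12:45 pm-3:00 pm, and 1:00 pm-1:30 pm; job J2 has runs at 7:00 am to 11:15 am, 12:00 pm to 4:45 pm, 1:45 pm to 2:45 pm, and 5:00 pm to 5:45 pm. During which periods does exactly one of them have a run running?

A, merged: 5:30 am–11:00 am, 12:30 pm–4:00 pm.
B, merged: 7:00 am–11:15 am, 12:00 pm–4:45 pm, 5:00 pm–5:45 pm.
Only in the first: 5:30 am–7:00 am.
Only in the second: 11:00 am–11:15 am, 12:00 pm–12:30 pm, 4:00 pm–4:45 pm, 5:00 pm–5:45 pm.
Together these are the periods covered by exactly one.

5:30 am–7:00 am, 11:00 am–11:15 am, 12:00 pm–12:30 pm, 4:00 pm–4:45 pm, 5:00 pm–5:45 pm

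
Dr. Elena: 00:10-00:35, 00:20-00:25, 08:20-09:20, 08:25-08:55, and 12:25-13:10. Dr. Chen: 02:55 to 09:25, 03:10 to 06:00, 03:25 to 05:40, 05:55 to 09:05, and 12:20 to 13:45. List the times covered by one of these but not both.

00:10–00:35, 02:55–08:20, 09:20–09:25, 12:20–12:25, 13:10–13:45

A, merged: 00:10–00:35, 08:20–09:20, 12:25–13:10.
B, merged: 02:55–09:25, 12:20–13:45.
A but not B: 00:10–00:35.
B but not A: 02:55–08:20, 09:20–09:25, 12:20–12:25, 13:10–13:45.
Combining gives A △ B.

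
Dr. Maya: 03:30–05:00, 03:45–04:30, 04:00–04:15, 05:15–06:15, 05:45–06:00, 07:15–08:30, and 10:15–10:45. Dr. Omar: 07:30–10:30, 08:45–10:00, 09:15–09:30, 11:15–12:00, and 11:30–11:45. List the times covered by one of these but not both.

03:30–05:00, 05:15–06:15, 07:15–07:30, 08:30–10:15, 10:30–10:45, 11:15–12:00

First set merges to 03:30–05:00, 05:15–06:15, 07:15–08:30, 10:15–10:45.
Second set merges to 07:30–10:30, 11:15–12:00.
A but not B: 03:30–05:00, 05:15–06:15, 07:15–07:30, 10:30–10:45.
B but not A: 08:30–10:15, 11:15–12:00.
Combining gives A △ B.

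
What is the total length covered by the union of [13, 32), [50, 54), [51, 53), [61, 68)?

Merged: [13, 32), [50, 54), [61, 68).
Lengths: 19 + 4 + 7 = 30.

30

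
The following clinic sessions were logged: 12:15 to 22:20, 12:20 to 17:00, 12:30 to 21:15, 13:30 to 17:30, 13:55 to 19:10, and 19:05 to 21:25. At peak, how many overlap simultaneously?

Walk the sorted start/end points keeping a running depth.
The depth first hits 5 at 13:55.

5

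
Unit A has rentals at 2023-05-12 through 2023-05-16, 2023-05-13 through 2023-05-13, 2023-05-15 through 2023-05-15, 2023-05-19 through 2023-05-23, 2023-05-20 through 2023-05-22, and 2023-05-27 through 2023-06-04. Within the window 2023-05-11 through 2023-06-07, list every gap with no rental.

The merged coverage is 2023-05-12 through 2023-05-16, 2023-05-19 through 2023-05-23, 2023-05-27 through 2023-06-04.
Gaps within 2023-05-11 through 2023-06-07: 2023-05-11 through 2023-05-11, 2023-05-17 through 2023-05-18, 2023-05-24 through 2023-05-26, 2023-06-05 through 2023-06-07.

2023-05-11 through 2023-05-11, 2023-05-17 through 2023-05-18, 2023-05-24 through 2023-05-26, 2023-06-05 through 2023-06-07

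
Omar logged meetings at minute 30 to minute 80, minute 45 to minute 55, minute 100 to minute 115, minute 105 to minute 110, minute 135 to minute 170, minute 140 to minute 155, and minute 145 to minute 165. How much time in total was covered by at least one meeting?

100 minutes

Merged: minute 30 to minute 80, minute 100 to minute 115, minute 135 to minute 170.
Lengths: 50 minutes + 15 minutes + 35 minutes = 100 minutes.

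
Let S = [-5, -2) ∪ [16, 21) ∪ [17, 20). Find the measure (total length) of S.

8

Merged: [-5, -2), [16, 21).
Lengths: 3 + 5 = 8.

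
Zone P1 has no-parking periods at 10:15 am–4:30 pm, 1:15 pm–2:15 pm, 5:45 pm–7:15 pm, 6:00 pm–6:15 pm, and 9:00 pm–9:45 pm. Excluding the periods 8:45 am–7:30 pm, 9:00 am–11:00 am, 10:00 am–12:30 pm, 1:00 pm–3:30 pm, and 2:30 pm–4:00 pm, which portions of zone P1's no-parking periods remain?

9:00 pm–9:45 pm

Merge the first list: 10:15 am–4:30 pm, 5:45 pm–7:15 pm, 9:00 pm–9:45 pm.
Merge the second list: 8:45 am–7:30 pm.
10:15 am–4:30 pm: entirely removed.
5:45 pm–7:15 pm: entirely removed.
9:00 pm–9:45 pm: nothing removed.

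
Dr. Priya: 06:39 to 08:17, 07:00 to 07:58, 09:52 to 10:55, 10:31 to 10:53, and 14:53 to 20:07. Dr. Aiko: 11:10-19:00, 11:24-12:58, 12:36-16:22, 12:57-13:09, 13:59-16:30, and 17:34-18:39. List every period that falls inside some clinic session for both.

14:53–19:00

Merge the first list: 06:39–08:17, 09:52–10:55, 14:53–20:07.
Merge the second list: 11:10–19:00.
06:39–08:17: no overlap with the second set.
09:52–10:55: no overlap with the second set.
14:53–20:07 meets the second set on 14:53–19:00.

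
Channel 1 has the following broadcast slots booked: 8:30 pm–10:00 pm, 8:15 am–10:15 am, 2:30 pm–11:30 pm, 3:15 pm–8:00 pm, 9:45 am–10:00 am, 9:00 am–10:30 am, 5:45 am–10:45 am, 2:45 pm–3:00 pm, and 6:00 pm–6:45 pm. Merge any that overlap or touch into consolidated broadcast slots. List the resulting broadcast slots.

5:45 am–10:45 am, 2:30 pm–11:30 pm

Sort by start: 5:45 am–10:45 am, 8:15 am–10:15 am, 9:00 am–10:30 am, 9:45 am–10:00 am, 2:30 pm–11:30 pm, 2:45 pm–3:00 pm, 3:15 pm–8:00 pm, 6:00 pm–6:45 pm, 8:30 pm–10:00 pm.
8:15 am–10:15 am overlaps/touches 5:45 am–10:45 am → extend to 5:45 am–10:45 am.
9:00 am–10:30 am overlaps/touches 5:45 am–10:45 am → extend to 5:45 am–10:45 am.
9:45 am–10:00 am overlaps/touches 5:45 am–10:45 am → extend to 5:45 am–10:45 am.
2:30 pm–11:30 pm is disjoint → start new block.
2:45 pm–3:00 pm overlaps/touches 2:30 pm–11:30 pm → extend to 2:30 pm–11:30 pm.
3:15 pm–8:00 pm overlaps/touches 2:30 pm–11:30 pm → extend to 2:30 pm–11:30 pm.
6:00 pm–6:45 pm overlaps/touches 2:30 pm–11:30 pm → extend to 2:30 pm–11:30 pm.
8:30 pm–10:00 pm overlaps/touches 2:30 pm–11:30 pm → extend to 2:30 pm–11:30 pm.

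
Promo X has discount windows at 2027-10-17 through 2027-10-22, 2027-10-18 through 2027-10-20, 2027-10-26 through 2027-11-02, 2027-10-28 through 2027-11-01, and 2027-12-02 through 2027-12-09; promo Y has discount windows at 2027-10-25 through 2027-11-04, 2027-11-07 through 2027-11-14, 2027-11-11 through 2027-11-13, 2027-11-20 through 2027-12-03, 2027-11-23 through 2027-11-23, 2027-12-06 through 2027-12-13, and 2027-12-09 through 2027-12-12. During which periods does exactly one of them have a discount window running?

2027-10-17 through 2027-10-22, 2027-10-25 through 2027-10-25, 2027-11-03 through 2027-11-04, 2027-11-07 through 2027-11-14, 2027-11-20 through 2027-12-01, 2027-12-04 through 2027-12-05, 2027-12-10 through 2027-12-13

First set merges to 2027-10-17 through 2027-10-22, 2027-10-26 through 2027-11-02, 2027-12-02 through 2027-12-09.
Second set merges to 2027-10-25 through 2027-11-04, 2027-11-07 through 2027-11-14, 2027-11-20 through 2027-12-03, 2027-12-06 through 2027-12-13.
A \ B = 2027-10-17 through 2027-10-22, 2027-12-04 through 2027-12-05.
B \ A = 2027-10-25 through 2027-10-25, 2027-11-03 through 2027-11-04, 2027-11-07 through 2027-11-14, 2027-11-20 through 2027-12-01, 2027-12-10 through 2027-12-13.
Union of the two gives the symmetric difference.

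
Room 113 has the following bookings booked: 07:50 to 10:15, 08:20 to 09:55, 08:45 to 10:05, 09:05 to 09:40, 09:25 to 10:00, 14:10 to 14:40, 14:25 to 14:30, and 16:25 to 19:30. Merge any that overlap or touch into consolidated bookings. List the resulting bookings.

07:50–10:15, 14:10–14:40, 16:25–19:30

08:20–09:55 overlaps/touches 07:50–10:15 → extend to 07:50–10:15.
08:45–10:05 overlaps/touches 07:50–10:15 → extend to 07:50–10:15.
09:05–09:40 overlaps/touches 07:50–10:15 → extend to 07:50–10:15.
09:25–10:00 overlaps/touches 07:50–10:15 → extend to 07:50–10:15.
14:10–14:40 is disjoint → start new block.
14:25–14:30 overlaps/touches 14:10–14:40 → extend to 14:10–14:40.
16:25–19:30 is disjoint → start new block.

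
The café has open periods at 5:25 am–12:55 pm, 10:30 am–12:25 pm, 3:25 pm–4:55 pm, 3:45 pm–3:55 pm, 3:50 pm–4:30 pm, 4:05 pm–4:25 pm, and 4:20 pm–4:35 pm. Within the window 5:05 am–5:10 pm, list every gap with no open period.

After merging, the occupied span is 5:25 am–12:55 pm, 3:25 pm–4:55 pm.
Complement within 5:05 am–5:10 pm: 5:05 am–5:25 am, 12:55 pm–3:25 pm, 4:55 pm–5:10 pm.

5:05 am–5:25 am, 12:55 pm–3:25 pm, 4:55 pm–5:10 pm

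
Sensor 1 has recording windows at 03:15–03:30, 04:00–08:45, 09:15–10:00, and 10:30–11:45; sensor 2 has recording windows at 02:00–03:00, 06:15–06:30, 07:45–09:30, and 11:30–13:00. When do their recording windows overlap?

06:15–06:30, 07:45–08:45, 09:15–09:30, 11:30–11:45

03:15–03:30: no overlap with the second set.
04:00–08:45 meets the second set on 06:15–06:30, 07:45–08:45.
09:15–10:00 meets the second set on 09:15–09:30.
10:30–11:45 meets the second set on 11:30–11:45.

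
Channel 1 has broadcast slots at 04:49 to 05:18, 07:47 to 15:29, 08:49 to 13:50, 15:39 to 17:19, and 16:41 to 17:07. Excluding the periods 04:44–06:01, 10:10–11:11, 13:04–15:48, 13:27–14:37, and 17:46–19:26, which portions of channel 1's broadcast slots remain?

Merge the first list: 04:49–05:18, 07:47–15:29, 15:39–17:19.
Merge the second list: 04:44–06:01, 10:10–11:11, 13:04–15:48, 17:46–19:26.
04:49–05:18 lies entirely inside B → drops out.
07:47–15:29 with B removed leaves 07:47–10:10, 11:11–13:04.
15:39–17:19 with B removed leaves 15:48–17:19.

07:47–10:10, 11:11–13:04, 15:48–17:19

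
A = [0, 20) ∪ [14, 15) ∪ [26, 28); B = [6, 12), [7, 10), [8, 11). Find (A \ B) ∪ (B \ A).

First set merges to [0, 20), [26, 28).
Second set merges to [6, 12).
Only in the first: [0, 6), [12, 20), [26, 28).
Only in the second: none.
Together these are the periods covered by exactly one.

[0, 6) ∪ [12, 20) ∪ [26, 28)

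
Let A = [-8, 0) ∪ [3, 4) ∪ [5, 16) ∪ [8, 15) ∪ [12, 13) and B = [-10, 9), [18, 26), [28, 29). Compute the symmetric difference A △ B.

[-10, -8) ∪ [0, 3) ∪ [4, 5) ∪ [9, 16) ∪ [18, 26) ∪ [28, 29)

Merge the first list: [-8, 0), [3, 4), [5, 16).
A but not B: [9, 16).
B but not A: [-10, -8), [0, 3), [4, 5), [18, 26), [28, 29).
Combining gives A △ B.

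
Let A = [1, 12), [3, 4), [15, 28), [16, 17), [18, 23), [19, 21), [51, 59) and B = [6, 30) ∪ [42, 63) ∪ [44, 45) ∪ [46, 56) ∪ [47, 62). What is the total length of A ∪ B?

50

First set merges to [1, 12), [15, 28), [51, 59).
Second set merges to [6, 30), [42, 63).
A ∪ B = [1, 30), [42, 63).
Total: 29 + 21 = 50.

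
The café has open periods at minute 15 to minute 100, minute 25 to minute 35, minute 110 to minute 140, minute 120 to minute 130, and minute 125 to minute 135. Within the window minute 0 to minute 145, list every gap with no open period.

minute 0 to minute 15, minute 100 to minute 110, minute 140 to minute 145

The merged coverage is minute 15 to minute 100, minute 110 to minute 140.
Uncovered inside minute 0 to minute 145: minute 0 to minute 15, minute 100 to minute 110, minute 140 to minute 145.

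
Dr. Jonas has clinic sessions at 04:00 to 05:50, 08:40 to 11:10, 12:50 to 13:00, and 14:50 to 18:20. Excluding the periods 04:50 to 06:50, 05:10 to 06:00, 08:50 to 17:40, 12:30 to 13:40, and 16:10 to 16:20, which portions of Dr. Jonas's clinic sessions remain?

04:00-04:50, 08:40-08:50, 17:40-18:20

B, merged: 04:50-06:50, 08:50-17:40.
04:00-05:50 \ B = 04:00-04:50.
08:40-11:10 \ B = 08:40-08:50.
12:50-13:00: entirely removed.
14:50-18:20 \ B = 17:40-18:20.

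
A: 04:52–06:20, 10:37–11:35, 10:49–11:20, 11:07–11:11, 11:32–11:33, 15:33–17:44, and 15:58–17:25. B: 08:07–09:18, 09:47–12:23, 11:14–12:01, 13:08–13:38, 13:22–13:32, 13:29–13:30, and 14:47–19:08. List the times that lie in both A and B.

10:37–11:35, 15:33–17:44

Merge the first list: 04:52–06:20, 10:37–11:35, 15:33–17:44.
Merge the second list: 08:07–09:18, 09:47–12:23, 13:08–13:38, 14:47–19:08.
04:52–06:20 meets no B interval.
10:37–11:35 ∩ B → 10:37–11:35.
15:33–17:44 ∩ B → 15:33–17:44.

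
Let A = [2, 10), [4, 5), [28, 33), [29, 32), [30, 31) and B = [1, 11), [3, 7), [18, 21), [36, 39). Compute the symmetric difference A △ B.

First set merges to [2, 10), [28, 33).
Second set merges to [1, 11), [18, 21), [36, 39).
A but not B: [28, 33).
B but not A: [1, 2), [10, 11), [18, 21), [36, 39).
Combining gives A △ B.

[1, 2) ∪ [10, 11) ∪ [18, 21) ∪ [28, 33) ∪ [36, 39)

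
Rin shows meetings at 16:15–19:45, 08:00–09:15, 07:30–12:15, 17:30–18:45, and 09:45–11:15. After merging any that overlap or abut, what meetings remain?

07:30-12:15, 16:15-19:45

Sort by start: 07:30-12:15, 08:00-09:15, 09:45-11:15, 16:15-19:45, 17:30-18:45.
08:00-09:15 overlaps/touches 07:30-12:15 → extend to 07:30-12:15.
09:45-11:15 overlaps/touches 07:30-12:15 → extend to 07:30-12:15.
16:15-19:45 is disjoint → start new block.
17:30-18:45 overlaps/touches 16:15-19:45 → extend to 16:15-19:45.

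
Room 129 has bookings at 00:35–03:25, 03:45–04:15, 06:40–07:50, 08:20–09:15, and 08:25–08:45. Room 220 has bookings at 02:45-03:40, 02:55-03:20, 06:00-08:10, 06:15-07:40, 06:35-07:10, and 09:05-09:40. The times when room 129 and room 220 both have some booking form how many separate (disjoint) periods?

Merge the first list: 00:35–03:25, 03:45–04:15, 06:40–07:50, 08:20–09:15.
Merge the second list: 02:45–03:40, 06:00–08:10, 09:05–09:40.
A ∩ B = 02:45–03:25, 06:40–07:50, 09:05–09:15.
That is 3 disjoint pieces.

3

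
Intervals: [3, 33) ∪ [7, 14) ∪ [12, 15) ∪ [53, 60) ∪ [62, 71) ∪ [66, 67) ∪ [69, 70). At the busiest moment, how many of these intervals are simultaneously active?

3

Sweep endpoints in order; track running count of active intervals.
Peak of 3 reached at 12.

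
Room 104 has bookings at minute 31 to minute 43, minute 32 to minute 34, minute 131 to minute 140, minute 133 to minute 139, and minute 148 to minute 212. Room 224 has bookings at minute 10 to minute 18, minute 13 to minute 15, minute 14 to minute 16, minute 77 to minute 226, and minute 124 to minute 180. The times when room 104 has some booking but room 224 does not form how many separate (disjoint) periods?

Merge the first list: minute 31 to minute 43, minute 131 to minute 140, minute 148 to minute 212.
Merge the second list: minute 10 to minute 18, minute 77 to minute 226.
A \ B = minute 31 to minute 43.
That is 1 disjoint piece.

1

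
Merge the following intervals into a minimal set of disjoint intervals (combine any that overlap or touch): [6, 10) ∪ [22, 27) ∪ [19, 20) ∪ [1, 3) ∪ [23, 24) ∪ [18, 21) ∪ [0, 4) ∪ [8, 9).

Sort by start: [0, 4), [1, 3), [6, 10), [8, 9), [18, 21), [19, 20), [22, 27), [23, 24).
[1, 3) overlaps/touches [0, 4) → extend to [0, 4).
[6, 10) is disjoint → start new block.
[8, 9) overlaps/touches [6, 10) → extend to [6, 10).
[18, 21) is disjoint → start new block.
[19, 20) overlaps/touches [18, 21) → extend to [18, 21).
[22, 27) is disjoint → start new block.
[23, 24) overlaps/touches [22, 27) → extend to [22, 27).

[0, 4) ∪ [6, 10) ∪ [18, 21) ∪ [22, 27)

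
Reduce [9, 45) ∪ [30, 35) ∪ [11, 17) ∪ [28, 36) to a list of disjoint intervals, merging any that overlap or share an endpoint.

Sort by start: [9, 45), [11, 17), [28, 36), [30, 35).
[11, 17) overlaps/touches [9, 45) → extend to [9, 45).
[28, 36) overlaps/touches [9, 45) → extend to [9, 45).
[30, 35) overlaps/touches [9, 45) → extend to [9, 45).

[9, 45)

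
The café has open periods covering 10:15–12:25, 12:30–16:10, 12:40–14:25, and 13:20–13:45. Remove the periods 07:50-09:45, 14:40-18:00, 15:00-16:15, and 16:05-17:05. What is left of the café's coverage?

10:15–12:25, 12:30–14:40

A, merged: 10:15–12:25, 12:30–16:10.
B, merged: 07:50–09:45, 14:40–18:00.
10:15–12:25: no B overlap → unchanged.
12:30–16:10 minus B → 12:30–14:40.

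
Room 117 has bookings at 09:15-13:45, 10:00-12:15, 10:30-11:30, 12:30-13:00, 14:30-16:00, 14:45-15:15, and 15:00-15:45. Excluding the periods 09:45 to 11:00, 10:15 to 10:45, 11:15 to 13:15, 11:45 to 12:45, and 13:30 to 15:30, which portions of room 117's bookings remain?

A, merged: 09:15–13:45, 14:30–16:00.
B, merged: 09:45–11:00, 11:15–13:15, 13:30–15:30.
09:15–13:45 minus B → 09:15–09:45, 11:00–11:15, 13:15–13:30.
14:30–16:00 minus B → 15:30–16:00.

09:15–09:45, 11:00–11:15, 13:15–13:30, 15:30–16:00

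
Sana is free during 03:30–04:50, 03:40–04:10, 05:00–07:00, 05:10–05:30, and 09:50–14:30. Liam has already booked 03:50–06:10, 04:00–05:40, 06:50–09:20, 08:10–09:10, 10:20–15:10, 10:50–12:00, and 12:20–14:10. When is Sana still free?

A, merged: 03:30–04:50, 05:00–07:00, 09:50–14:30.
B, merged: 03:50–06:10, 06:50–09:20, 10:20–15:10.
03:30–04:50 with B removed leaves 03:30–03:50.
05:00–07:00 with B removed leaves 06:10–06:50.
09:50–14:30 with B removed leaves 09:50–10:20.

03:30–03:50, 06:10–06:50, 09:50–10:20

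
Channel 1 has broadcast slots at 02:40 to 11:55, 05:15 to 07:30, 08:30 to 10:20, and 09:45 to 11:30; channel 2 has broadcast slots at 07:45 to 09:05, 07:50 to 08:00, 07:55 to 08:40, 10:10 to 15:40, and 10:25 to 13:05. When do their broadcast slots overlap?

First set merges to 02:40-11:55.
Second set merges to 07:45-09:05, 10:10-15:40.
02:40-11:55 overlaps B on 07:45-09:05, 10:10-11:55.

07:45-09:05, 10:10-11:55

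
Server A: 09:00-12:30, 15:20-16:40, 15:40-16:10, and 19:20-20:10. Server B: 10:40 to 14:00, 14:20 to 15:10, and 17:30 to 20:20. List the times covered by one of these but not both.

09:00-10:40, 12:30-14:00, 14:20-15:10, 15:20-16:40, 17:30-19:20, 20:10-20:20

First set merges to 09:00-12:30, 15:20-16:40, 19:20-20:10.
A \ B = 09:00-10:40, 15:20-16:40.
B \ A = 12:30-14:00, 14:20-15:10, 17:30-19:20, 20:10-20:20.
Union of the two gives the symmetric difference.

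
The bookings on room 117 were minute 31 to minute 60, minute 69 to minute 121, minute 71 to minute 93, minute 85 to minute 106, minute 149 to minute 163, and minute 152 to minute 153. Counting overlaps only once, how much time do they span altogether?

95 minutes

Merged: minute 31 to minute 60, minute 69 to minute 121, minute 149 to minute 163.
Lengths: 29 minutes + 52 minutes + 14 minutes = 95 minutes.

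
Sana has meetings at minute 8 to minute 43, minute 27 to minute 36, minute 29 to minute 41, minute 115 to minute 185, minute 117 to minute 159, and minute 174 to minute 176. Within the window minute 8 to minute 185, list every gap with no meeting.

After merging, the occupied span is minute 8 to minute 43, minute 115 to minute 185.
Gaps within minute 8 to minute 185: minute 43 to minute 115.

minute 43 to minute 115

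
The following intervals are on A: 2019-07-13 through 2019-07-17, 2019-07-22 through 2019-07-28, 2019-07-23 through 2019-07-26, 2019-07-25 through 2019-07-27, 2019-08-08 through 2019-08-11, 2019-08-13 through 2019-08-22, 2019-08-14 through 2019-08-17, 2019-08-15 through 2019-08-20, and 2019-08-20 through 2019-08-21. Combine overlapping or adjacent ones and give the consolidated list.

2019-07-22 through 2019-07-28 is disjoint → start new block.
2019-07-23 through 2019-07-26 overlaps/touches 2019-07-22 through 2019-07-28 → extend to 2019-07-22 through 2019-07-28.
2019-07-25 through 2019-07-27 overlaps/touches 2019-07-22 through 2019-07-28 → extend to 2019-07-22 through 2019-07-28.
2019-08-08 through 2019-08-11 is disjoint → start new block.
2019-08-13 through 2019-08-22 is disjoint → start new block.
2019-08-14 through 2019-08-17 overlaps/touches 2019-08-13 through 2019-08-22 → extend to 2019-08-13 through 2019-08-22.
2019-08-15 through 2019-08-20 overlaps/touches 2019-08-13 through 2019-08-22 → extend to 2019-08-13 through 2019-08-22.
2019-08-20 through 2019-08-21 overlaps/touches 2019-08-13 through 2019-08-22 → extend to 2019-08-13 through 2019-08-22.

2019-07-13 through 2019-07-17, 2019-07-22 through 2019-07-28, 2019-08-08 through 2019-08-11, 2019-08-13 through 2019-08-22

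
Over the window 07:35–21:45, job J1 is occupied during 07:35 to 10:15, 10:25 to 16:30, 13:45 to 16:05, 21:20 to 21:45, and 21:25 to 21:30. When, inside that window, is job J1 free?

After merging, the occupied span is 07:35–10:15, 10:25–16:30, 21:20–21:45.
Uncovered inside 07:35–21:45: 10:15–10:25, 16:30–21:20.

10:15–10:25, 16:30–21:20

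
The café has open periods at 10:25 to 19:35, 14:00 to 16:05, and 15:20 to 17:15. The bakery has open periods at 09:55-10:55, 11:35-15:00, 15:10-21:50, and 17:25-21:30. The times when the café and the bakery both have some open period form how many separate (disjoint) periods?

First set merges to 10:25–19:35.
Second set merges to 09:55–10:55, 11:35–15:00, 15:10–21:50.
A ∩ B = 10:25–10:55, 11:35–15:00, 15:10–19:35.
That is 3 disjoint pieces.

3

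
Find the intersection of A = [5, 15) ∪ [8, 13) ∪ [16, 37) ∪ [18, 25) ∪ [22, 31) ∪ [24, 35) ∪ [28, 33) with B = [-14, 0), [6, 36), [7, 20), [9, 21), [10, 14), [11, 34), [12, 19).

A, merged: [5, 15), [16, 37).
B, merged: [-14, 0), [6, 36).
[5, 15) meets the second set on [6, 15).
[16, 37) meets the second set on [16, 36).

[6, 15) ∪ [16, 36)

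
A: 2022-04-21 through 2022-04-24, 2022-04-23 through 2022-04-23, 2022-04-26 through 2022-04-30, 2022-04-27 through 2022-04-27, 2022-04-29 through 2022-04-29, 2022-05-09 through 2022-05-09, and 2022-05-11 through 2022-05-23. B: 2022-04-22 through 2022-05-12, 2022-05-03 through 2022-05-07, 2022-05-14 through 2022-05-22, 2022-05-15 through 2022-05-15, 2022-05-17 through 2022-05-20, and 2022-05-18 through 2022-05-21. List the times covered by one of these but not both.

First set merges to 2022-04-21 through 2022-04-24, 2022-04-26 through 2022-04-30, 2022-05-09 through 2022-05-09, 2022-05-11 through 2022-05-23.
Second set merges to 2022-04-22 through 2022-05-12, 2022-05-14 through 2022-05-22.
A but not B: 2022-04-21 through 2022-04-21, 2022-05-13 through 2022-05-13, 2022-05-23 through 2022-05-23.
B but not A: 2022-04-25 through 2022-04-25, 2022-05-01 through 2022-05-08, 2022-05-10 through 2022-05-10.
Combining gives A △ B.

2022-04-21 through 2022-04-21, 2022-04-25 through 2022-04-25, 2022-05-01 through 2022-05-08, 2022-05-10 through 2022-05-10, 2022-05-13 through 2022-05-13, 2022-05-23 through 2022-05-23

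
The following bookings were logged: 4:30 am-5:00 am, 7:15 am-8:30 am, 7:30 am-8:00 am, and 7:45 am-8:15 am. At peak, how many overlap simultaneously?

3

Walk the sorted start/end points keeping a running depth.
The depth first hits 3 at 7:45 am.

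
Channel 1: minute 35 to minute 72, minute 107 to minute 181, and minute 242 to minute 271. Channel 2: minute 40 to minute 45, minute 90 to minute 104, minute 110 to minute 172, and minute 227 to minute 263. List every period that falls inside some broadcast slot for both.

minute 40 to minute 45, minute 110 to minute 172, minute 242 to minute 263

minute 35 to minute 72 overlaps B on minute 40 to minute 45.
minute 107 to minute 181 overlaps B on minute 110 to minute 172.
minute 242 to minute 271 overlaps B on minute 242 to minute 263.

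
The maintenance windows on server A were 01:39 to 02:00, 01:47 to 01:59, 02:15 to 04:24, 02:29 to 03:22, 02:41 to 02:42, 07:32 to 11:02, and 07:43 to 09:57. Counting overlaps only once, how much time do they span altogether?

Merged: 01:39–02:00, 02:15–04:24, 07:32–11:02.
Lengths: 21 min + 2 h 9 min + 3 h 30 min = 6 h.

6 h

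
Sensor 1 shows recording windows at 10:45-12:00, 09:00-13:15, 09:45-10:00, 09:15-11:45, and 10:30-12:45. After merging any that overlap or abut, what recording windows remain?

Sort by start: 09:00–13:15, 09:15–11:45, 09:45–10:00, 10:30–12:45, 10:45–12:00.
09:15–11:45 overlaps/touches 09:00–13:15 → extend to 09:00–13:15.
09:45–10:00 overlaps/touches 09:00–13:15 → extend to 09:00–13:15.
10:30–12:45 overlaps/touches 09:00–13:15 → extend to 09:00–13:15.
10:45–12:00 overlaps/touches 09:00–13:15 → extend to 09:00–13:15.

09:00–13:15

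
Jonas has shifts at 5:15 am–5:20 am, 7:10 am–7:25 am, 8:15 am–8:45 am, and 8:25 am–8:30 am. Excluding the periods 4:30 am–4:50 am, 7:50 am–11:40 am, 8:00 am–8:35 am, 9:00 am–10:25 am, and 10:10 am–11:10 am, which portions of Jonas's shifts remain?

First set merges to 5:15 am-5:20 am, 7:10 am-7:25 am, 8:15 am-8:45 am.
Second set merges to 4:30 am-4:50 am, 7:50 am-11:40 am.
5:15 am-5:20 am: nothing removed.
7:10 am-7:25 am: nothing removed.
8:15 am-8:45 am: entirely removed.

5:15 am-5:20 am, 7:10 am-7:25 am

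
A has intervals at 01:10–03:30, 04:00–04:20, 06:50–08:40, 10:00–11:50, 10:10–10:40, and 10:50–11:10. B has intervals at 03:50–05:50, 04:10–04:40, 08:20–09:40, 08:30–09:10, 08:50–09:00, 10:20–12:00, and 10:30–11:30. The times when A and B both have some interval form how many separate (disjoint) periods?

3

A, merged: 01:10–03:30, 04:00–04:20, 06:50–08:40, 10:00–11:50.
B, merged: 03:50–05:50, 08:20–09:40, 10:20–12:00.
A ∩ B = 04:00–04:20, 08:20–08:40, 10:20–11:50.
That is 3 disjoint pieces.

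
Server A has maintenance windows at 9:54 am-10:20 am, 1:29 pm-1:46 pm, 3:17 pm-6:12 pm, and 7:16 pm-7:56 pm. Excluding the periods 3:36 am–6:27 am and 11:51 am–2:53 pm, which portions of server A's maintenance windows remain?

9:54 am–10:20 am, 3:17 pm–6:12 pm, 7:16 pm–7:56 pm

9:54 am–10:20 am: nothing removed.
1:29 pm–1:46 pm: entirely removed.
3:17 pm–6:12 pm: nothing removed.
7:16 pm–7:56 pm: nothing removed.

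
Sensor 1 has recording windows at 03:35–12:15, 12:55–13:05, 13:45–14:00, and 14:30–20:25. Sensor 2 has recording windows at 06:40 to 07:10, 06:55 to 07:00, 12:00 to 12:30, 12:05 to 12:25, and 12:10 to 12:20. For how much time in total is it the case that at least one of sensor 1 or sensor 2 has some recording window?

15 h 15 min

Second set merges to 06:40–07:10, 12:00–12:30.
A ∪ B = 03:35–12:30, 12:55–13:05, 13:45–14:00, 14:30–20:25.
Total: 8 h 55 min + 10 min + 15 min + 5 h 55 min = 15 h 15 min.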